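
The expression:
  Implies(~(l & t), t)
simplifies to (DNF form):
t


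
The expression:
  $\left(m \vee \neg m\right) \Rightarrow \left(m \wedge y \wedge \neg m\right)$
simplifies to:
$\text{False}$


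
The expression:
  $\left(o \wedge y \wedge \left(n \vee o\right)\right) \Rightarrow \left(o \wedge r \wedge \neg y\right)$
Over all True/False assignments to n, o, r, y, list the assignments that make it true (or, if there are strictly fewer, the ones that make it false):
is false only for:
  n=False, o=True, r=False, y=True;
  n=False, o=True, r=True, y=True;
  n=True, o=True, r=False, y=True;
  n=True, o=True, r=True, y=True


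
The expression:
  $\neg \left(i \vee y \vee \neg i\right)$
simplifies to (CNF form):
$\text{False}$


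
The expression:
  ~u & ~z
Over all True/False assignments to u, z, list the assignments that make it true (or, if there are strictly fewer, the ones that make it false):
is true only for:
  u=False, z=False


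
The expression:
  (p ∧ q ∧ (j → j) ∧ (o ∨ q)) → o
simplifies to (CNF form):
o ∨ ¬p ∨ ¬q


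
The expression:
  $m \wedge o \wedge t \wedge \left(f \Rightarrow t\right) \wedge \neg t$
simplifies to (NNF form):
$\text{False}$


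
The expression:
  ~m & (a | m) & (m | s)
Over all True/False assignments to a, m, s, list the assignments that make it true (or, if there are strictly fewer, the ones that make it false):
is true only for:
  a=True, m=False, s=True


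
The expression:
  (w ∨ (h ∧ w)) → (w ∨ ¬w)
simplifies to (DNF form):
True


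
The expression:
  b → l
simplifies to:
l ∨ ¬b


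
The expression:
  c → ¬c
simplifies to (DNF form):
¬c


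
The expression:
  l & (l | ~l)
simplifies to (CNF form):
l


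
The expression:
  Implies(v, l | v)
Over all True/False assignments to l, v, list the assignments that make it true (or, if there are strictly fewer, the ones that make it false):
is always true.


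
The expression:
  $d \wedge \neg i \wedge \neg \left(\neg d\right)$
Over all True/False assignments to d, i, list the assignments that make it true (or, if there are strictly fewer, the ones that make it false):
is true only for:
  d=True, i=False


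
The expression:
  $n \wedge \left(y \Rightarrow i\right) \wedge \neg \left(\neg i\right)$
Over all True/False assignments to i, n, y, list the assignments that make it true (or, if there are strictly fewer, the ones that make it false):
is true only for:
  i=True, n=True, y=False;
  i=True, n=True, y=True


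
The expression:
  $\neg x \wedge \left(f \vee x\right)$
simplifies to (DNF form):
$f \wedge \neg x$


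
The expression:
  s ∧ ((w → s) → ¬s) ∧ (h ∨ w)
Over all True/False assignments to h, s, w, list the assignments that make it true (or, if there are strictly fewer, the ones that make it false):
is never true.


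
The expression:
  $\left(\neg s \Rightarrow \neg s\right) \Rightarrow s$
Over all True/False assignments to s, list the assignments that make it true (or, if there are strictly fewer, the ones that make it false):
is true only for:
  s=True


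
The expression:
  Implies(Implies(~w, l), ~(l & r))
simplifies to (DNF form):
~l | ~r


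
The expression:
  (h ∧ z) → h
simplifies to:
True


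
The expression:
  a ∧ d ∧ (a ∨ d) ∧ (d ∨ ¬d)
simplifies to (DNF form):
a ∧ d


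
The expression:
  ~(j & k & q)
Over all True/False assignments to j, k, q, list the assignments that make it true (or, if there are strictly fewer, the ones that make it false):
is false only for:
  j=True, k=True, q=True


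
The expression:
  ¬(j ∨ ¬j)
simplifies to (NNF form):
False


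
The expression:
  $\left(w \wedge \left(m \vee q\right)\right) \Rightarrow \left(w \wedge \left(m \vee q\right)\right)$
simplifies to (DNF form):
$\text{True}$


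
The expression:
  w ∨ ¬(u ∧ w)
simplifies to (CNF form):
True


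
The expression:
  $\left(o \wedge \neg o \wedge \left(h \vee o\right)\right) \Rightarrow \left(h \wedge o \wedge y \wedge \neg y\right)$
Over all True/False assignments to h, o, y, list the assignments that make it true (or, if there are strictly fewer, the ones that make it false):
is always true.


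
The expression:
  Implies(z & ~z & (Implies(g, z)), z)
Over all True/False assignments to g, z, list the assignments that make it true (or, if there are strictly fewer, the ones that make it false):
is always true.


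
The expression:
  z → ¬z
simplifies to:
¬z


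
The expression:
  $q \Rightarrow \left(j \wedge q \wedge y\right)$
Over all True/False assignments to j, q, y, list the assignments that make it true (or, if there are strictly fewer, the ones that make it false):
is false only for:
  j=False, q=True, y=False;
  j=False, q=True, y=True;
  j=True, q=True, y=False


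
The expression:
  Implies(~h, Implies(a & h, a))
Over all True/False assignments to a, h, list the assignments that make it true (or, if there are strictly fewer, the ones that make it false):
is always true.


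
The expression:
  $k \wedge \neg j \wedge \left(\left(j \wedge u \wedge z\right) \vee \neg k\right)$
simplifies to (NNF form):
$\text{False}$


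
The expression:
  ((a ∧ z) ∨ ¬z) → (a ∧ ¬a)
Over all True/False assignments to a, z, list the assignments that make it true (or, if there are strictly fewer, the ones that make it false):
is true only for:
  a=False, z=True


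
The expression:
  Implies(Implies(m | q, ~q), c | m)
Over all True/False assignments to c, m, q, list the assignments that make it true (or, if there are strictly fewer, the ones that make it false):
is false only for:
  c=False, m=False, q=False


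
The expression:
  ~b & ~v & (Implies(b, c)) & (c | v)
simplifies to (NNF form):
c & ~b & ~v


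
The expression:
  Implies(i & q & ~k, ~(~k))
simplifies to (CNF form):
k | ~i | ~q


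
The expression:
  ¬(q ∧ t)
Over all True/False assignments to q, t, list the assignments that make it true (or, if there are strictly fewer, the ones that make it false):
is false only for:
  q=True, t=True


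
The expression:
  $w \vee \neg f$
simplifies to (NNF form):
$w \vee \neg f$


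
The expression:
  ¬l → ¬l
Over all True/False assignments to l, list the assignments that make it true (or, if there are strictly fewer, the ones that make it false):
is always true.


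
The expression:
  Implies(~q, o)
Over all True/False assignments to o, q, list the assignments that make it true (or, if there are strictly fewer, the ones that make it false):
is false only for:
  o=False, q=False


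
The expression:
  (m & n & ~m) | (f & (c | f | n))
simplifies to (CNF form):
f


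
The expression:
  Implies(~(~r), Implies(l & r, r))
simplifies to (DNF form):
True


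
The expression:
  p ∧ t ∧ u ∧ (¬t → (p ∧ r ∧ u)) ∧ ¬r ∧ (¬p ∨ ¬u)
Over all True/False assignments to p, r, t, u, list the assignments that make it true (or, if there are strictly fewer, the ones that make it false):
is never true.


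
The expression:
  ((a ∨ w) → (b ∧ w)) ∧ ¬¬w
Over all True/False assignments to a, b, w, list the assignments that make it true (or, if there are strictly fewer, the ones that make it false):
is true only for:
  a=False, b=True, w=True;
  a=True, b=True, w=True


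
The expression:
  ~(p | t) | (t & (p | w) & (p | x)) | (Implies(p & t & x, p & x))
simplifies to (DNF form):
True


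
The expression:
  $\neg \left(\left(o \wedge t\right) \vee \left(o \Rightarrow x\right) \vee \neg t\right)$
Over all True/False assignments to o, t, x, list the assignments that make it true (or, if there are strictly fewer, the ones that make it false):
is never true.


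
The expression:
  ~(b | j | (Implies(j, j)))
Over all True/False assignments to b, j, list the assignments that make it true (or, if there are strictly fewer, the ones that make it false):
is never true.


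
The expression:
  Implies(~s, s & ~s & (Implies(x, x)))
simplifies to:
s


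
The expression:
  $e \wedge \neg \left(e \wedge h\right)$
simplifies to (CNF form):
$e \wedge \neg h$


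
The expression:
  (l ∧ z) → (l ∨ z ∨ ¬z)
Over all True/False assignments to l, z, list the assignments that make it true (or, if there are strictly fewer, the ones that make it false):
is always true.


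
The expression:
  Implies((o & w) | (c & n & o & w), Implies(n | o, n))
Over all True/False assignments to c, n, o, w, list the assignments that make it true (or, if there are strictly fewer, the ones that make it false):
is false only for:
  c=False, n=False, o=True, w=True;
  c=True, n=False, o=True, w=True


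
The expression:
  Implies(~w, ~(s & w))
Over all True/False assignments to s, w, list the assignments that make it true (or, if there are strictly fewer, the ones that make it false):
is always true.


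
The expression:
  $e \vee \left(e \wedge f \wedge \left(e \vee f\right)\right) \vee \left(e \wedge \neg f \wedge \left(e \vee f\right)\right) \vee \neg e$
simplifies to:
$\text{True}$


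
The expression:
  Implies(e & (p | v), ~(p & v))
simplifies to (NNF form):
~e | ~p | ~v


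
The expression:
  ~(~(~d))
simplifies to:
~d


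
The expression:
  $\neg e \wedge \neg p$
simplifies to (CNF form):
$\neg e \wedge \neg p$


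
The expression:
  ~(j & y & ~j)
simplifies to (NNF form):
True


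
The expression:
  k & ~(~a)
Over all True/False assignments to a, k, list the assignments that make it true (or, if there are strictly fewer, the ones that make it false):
is true only for:
  a=True, k=True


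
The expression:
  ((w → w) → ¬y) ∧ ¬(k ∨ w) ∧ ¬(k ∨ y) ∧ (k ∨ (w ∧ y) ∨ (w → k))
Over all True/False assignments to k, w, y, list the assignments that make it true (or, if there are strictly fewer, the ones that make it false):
is true only for:
  k=False, w=False, y=False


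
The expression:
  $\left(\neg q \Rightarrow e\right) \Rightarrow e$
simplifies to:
$e \vee \neg q$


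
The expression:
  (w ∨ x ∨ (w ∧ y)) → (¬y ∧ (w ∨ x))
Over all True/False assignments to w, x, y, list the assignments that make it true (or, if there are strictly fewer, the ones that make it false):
is false only for:
  w=False, x=True, y=True;
  w=True, x=False, y=True;
  w=True, x=True, y=True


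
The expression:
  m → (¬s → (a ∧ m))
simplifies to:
a ∨ s ∨ ¬m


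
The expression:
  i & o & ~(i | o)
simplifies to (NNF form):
False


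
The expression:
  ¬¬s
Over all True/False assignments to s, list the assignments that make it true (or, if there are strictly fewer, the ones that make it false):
is true only for:
  s=True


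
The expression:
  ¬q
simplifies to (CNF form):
¬q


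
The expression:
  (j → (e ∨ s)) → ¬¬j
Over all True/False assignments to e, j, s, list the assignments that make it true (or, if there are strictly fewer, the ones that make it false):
is true only for:
  e=False, j=True, s=False;
  e=False, j=True, s=True;
  e=True, j=True, s=False;
  e=True, j=True, s=True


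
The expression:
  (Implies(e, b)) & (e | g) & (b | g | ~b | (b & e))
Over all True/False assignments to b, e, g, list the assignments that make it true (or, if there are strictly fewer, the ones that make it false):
is true only for:
  b=False, e=False, g=True;
  b=True, e=False, g=True;
  b=True, e=True, g=False;
  b=True, e=True, g=True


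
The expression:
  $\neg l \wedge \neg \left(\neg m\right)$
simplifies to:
$m \wedge \neg l$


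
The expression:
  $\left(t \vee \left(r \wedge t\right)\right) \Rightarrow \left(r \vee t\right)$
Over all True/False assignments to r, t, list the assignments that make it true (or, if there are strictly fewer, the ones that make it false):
is always true.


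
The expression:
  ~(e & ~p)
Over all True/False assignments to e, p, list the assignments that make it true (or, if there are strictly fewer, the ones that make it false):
is false only for:
  e=True, p=False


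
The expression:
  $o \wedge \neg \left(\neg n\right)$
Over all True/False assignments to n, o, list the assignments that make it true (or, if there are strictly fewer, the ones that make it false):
is true only for:
  n=True, o=True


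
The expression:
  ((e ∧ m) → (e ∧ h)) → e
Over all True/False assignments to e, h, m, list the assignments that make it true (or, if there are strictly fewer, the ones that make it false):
is true only for:
  e=True, h=False, m=False;
  e=True, h=False, m=True;
  e=True, h=True, m=False;
  e=True, h=True, m=True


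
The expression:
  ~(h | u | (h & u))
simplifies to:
~h & ~u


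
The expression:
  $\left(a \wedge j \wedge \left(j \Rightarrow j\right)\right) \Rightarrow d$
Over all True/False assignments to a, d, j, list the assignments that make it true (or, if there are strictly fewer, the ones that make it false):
is false only for:
  a=True, d=False, j=True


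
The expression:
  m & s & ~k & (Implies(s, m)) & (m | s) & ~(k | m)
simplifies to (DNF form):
False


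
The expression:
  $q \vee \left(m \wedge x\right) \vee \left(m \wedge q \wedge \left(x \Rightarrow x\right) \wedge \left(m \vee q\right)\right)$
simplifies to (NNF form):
$q \vee \left(m \wedge x\right)$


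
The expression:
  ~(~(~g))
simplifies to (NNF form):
~g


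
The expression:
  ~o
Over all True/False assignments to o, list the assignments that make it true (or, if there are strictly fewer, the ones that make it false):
is true only for:
  o=False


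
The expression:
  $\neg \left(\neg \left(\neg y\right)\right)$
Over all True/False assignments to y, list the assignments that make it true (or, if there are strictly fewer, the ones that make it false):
is true only for:
  y=False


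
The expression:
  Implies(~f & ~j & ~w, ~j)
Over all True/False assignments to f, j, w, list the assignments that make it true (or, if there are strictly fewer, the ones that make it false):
is always true.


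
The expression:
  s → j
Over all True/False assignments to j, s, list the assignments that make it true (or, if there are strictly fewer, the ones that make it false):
is false only for:
  j=False, s=True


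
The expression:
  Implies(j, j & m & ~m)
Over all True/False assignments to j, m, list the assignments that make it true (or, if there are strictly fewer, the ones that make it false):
is true only for:
  j=False, m=False;
  j=False, m=True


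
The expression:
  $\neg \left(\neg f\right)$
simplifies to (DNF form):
$f$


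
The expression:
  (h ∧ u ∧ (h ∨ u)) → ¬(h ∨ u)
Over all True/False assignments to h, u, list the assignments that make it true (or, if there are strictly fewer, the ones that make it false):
is false only for:
  h=True, u=True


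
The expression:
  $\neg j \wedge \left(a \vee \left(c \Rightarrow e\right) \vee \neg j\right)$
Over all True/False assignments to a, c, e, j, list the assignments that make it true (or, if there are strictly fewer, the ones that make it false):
is true only for:
  a=False, c=False, e=False, j=False;
  a=False, c=False, e=True, j=False;
  a=False, c=True, e=False, j=False;
  a=False, c=True, e=True, j=False;
  a=True, c=False, e=False, j=False;
  a=True, c=False, e=True, j=False;
  a=True, c=True, e=False, j=False;
  a=True, c=True, e=True, j=False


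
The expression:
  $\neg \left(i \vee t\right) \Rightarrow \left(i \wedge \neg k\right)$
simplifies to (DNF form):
$i \vee t$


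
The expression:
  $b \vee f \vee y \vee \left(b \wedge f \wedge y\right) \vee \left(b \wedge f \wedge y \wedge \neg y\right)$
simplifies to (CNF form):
$b \vee f \vee y$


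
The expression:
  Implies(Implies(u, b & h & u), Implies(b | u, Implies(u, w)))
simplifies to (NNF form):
w | ~b | ~h | ~u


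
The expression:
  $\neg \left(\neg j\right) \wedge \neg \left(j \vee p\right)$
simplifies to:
$\text{False}$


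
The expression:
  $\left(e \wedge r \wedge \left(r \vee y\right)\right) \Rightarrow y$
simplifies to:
$y \vee \neg e \vee \neg r$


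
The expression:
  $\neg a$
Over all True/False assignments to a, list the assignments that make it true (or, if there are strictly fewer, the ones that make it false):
is true only for:
  a=False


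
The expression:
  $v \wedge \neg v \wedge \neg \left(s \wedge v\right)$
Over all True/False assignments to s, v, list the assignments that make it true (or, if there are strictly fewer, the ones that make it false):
is never true.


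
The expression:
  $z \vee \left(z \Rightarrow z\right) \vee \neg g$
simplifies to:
$\text{True}$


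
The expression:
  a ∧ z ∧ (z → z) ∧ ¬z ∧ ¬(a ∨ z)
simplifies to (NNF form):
False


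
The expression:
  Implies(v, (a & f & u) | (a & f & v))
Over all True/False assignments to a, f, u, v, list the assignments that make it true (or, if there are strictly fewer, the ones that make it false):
is false only for:
  a=False, f=False, u=False, v=True;
  a=False, f=False, u=True, v=True;
  a=False, f=True, u=False, v=True;
  a=False, f=True, u=True, v=True;
  a=True, f=False, u=False, v=True;
  a=True, f=False, u=True, v=True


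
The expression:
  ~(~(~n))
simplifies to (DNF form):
~n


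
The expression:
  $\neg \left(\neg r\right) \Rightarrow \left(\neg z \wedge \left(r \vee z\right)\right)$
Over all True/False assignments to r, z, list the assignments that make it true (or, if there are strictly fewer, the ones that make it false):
is false only for:
  r=True, z=True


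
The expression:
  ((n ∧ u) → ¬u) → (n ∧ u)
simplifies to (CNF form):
n ∧ u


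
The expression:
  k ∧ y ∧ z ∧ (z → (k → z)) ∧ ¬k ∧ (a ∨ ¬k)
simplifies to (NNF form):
False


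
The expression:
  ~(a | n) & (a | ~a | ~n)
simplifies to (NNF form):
~a & ~n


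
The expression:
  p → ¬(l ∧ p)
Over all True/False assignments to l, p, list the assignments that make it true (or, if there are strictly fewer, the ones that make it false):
is false only for:
  l=True, p=True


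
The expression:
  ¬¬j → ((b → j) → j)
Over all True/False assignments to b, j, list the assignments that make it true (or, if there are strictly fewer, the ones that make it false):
is always true.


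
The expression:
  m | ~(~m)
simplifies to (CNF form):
m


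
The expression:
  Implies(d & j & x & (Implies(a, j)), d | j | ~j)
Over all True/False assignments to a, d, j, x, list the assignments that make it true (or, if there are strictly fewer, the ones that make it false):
is always true.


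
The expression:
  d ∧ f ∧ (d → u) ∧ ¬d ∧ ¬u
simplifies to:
False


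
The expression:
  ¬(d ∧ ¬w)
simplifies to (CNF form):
w ∨ ¬d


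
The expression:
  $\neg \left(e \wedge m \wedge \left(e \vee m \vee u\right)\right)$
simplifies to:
$\neg e \vee \neg m$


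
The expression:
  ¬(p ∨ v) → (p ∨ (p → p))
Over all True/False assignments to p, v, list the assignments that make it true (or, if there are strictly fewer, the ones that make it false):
is always true.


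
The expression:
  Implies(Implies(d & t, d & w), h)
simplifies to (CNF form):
(d | h) & (h | t) & (h | ~w)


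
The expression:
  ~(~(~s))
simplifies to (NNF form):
~s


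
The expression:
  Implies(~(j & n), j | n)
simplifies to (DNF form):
j | n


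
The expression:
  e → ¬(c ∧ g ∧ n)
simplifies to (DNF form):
¬c ∨ ¬e ∨ ¬g ∨ ¬n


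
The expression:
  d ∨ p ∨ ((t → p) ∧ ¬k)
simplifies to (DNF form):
d ∨ p ∨ (¬k ∧ ¬t)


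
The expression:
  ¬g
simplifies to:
¬g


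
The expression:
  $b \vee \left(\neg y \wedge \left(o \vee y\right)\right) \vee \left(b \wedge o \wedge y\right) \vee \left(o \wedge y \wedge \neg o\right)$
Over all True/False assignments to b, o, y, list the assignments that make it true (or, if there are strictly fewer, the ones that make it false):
is false only for:
  b=False, o=False, y=False;
  b=False, o=False, y=True;
  b=False, o=True, y=True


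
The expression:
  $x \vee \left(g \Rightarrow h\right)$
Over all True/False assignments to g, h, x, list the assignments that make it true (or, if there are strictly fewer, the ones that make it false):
is false only for:
  g=True, h=False, x=False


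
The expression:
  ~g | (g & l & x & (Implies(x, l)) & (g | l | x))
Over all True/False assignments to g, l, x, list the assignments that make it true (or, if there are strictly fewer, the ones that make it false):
is false only for:
  g=True, l=False, x=False;
  g=True, l=False, x=True;
  g=True, l=True, x=False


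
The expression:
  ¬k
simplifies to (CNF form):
¬k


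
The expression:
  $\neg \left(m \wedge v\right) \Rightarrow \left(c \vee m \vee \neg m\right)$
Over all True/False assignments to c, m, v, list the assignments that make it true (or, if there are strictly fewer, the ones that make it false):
is always true.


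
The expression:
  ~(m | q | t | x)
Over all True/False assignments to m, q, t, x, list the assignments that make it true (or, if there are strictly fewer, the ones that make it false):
is true only for:
  m=False, q=False, t=False, x=False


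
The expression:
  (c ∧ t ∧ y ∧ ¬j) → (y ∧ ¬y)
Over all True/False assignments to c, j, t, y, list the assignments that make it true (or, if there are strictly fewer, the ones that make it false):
is false only for:
  c=True, j=False, t=True, y=True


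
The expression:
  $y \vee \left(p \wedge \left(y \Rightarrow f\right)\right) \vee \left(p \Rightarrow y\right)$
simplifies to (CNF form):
$\text{True}$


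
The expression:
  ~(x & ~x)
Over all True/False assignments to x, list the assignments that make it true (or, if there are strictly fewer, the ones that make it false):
is always true.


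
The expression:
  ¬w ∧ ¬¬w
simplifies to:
False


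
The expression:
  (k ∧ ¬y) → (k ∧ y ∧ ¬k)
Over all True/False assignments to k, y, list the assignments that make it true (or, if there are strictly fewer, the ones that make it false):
is false only for:
  k=True, y=False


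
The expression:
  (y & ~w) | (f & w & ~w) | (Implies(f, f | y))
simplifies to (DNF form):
True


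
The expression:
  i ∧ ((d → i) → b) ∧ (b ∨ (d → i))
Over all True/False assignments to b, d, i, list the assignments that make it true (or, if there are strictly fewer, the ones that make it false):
is true only for:
  b=True, d=False, i=True;
  b=True, d=True, i=True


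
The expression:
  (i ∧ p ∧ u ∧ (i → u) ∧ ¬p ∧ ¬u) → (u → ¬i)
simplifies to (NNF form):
True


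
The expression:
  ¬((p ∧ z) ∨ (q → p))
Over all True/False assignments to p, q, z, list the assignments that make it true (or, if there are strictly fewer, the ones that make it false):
is true only for:
  p=False, q=True, z=False;
  p=False, q=True, z=True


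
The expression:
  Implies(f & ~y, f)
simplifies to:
True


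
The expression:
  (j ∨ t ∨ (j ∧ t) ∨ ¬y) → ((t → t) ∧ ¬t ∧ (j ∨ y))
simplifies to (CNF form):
¬t ∧ (j ∨ y)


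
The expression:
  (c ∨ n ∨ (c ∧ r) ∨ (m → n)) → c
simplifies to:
c ∨ (m ∧ ¬n)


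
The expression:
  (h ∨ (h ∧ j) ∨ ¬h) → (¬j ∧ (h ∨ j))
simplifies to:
h ∧ ¬j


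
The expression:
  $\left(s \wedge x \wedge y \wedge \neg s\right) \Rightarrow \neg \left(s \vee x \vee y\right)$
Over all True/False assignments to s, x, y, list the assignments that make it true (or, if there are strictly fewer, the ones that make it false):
is always true.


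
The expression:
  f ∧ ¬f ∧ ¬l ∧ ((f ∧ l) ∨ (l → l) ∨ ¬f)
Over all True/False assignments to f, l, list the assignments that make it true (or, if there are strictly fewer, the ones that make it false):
is never true.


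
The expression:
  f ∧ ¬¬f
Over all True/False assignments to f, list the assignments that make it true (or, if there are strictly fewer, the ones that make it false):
is true only for:
  f=True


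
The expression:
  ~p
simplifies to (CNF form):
~p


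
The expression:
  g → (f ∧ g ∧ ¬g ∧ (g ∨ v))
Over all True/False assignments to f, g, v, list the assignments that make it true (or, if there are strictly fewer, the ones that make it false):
is true only for:
  f=False, g=False, v=False;
  f=False, g=False, v=True;
  f=True, g=False, v=False;
  f=True, g=False, v=True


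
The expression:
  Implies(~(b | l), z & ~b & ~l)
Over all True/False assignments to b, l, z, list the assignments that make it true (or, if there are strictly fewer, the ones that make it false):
is false only for:
  b=False, l=False, z=False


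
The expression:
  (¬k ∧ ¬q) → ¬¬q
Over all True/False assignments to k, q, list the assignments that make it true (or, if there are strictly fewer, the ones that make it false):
is false only for:
  k=False, q=False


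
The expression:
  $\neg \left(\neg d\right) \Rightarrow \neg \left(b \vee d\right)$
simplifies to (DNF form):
$\neg d$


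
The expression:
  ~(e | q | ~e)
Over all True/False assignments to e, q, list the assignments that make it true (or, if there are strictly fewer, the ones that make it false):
is never true.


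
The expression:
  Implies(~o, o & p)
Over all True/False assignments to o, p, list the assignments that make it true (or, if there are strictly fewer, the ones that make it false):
is true only for:
  o=True, p=False;
  o=True, p=True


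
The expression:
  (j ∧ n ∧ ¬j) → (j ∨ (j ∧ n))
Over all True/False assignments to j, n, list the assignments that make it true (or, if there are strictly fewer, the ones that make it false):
is always true.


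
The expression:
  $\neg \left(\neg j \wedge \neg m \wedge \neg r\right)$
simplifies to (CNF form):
$j \vee m \vee r$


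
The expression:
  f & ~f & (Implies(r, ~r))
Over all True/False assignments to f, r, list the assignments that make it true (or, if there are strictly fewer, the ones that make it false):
is never true.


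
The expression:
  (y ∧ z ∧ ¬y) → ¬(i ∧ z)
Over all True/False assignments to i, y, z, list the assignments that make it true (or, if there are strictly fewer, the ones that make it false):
is always true.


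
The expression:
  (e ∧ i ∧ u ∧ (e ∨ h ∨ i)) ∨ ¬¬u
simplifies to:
u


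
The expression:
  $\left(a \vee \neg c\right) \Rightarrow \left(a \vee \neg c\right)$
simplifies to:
$\text{True}$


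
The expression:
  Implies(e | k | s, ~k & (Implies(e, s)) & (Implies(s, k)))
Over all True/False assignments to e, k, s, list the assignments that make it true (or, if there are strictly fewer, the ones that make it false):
is true only for:
  e=False, k=False, s=False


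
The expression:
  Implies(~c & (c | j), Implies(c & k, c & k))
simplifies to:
True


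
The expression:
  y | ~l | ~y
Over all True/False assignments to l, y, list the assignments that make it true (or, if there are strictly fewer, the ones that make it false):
is always true.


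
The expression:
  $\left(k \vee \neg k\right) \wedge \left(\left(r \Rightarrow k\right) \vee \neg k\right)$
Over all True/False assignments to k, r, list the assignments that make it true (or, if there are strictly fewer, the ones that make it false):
is always true.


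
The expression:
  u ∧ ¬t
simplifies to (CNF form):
u ∧ ¬t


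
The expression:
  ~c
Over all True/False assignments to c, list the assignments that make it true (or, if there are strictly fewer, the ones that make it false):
is true only for:
  c=False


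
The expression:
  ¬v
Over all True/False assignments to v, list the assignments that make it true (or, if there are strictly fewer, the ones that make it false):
is true only for:
  v=False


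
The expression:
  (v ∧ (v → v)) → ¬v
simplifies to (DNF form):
¬v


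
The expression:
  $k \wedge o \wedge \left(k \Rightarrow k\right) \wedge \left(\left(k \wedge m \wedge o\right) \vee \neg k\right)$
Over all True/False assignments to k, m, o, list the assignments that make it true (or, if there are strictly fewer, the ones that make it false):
is true only for:
  k=True, m=True, o=True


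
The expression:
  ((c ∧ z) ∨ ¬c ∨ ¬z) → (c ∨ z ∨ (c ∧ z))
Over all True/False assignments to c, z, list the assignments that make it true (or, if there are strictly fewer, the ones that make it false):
is false only for:
  c=False, z=False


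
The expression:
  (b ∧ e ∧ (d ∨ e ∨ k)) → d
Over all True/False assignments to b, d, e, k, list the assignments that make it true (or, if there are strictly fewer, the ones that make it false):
is false only for:
  b=True, d=False, e=True, k=False;
  b=True, d=False, e=True, k=True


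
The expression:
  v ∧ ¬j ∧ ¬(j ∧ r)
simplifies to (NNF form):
v ∧ ¬j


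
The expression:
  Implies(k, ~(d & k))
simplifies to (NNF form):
~d | ~k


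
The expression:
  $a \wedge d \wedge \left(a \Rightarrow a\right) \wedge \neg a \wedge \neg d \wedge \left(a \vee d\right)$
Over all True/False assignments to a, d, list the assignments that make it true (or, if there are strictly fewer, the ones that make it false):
is never true.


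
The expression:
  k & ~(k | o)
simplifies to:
False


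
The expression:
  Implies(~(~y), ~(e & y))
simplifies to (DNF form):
~e | ~y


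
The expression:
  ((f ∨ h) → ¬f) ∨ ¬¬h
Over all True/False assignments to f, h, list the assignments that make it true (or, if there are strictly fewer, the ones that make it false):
is false only for:
  f=True, h=False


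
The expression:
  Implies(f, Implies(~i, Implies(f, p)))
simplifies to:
i | p | ~f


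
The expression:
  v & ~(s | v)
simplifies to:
False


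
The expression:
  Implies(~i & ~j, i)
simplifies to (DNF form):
i | j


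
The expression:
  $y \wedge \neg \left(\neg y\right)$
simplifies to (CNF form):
$y$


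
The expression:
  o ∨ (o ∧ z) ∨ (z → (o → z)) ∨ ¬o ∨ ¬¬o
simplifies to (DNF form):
True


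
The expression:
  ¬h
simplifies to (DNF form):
¬h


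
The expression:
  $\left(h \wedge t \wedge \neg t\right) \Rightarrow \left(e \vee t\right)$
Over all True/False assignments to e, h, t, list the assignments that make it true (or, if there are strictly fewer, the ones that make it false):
is always true.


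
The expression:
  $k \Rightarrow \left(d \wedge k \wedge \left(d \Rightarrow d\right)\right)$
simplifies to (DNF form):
$d \vee \neg k$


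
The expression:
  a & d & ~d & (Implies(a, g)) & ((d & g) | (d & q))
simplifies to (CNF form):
False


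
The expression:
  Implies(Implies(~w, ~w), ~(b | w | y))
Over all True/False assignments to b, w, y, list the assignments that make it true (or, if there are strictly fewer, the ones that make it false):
is true only for:
  b=False, w=False, y=False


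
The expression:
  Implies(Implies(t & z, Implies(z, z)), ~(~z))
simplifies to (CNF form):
z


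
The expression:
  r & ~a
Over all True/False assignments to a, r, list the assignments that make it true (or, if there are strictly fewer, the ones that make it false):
is true only for:
  a=False, r=True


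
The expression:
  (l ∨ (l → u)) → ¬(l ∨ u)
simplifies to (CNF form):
¬l ∧ ¬u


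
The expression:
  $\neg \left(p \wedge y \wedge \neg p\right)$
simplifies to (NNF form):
$\text{True}$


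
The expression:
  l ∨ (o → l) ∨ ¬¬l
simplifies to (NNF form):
l ∨ ¬o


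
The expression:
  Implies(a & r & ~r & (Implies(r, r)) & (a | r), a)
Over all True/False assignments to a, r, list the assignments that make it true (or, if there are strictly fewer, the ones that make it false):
is always true.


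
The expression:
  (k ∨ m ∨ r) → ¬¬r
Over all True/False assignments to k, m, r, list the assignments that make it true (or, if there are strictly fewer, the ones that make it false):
is false only for:
  k=False, m=True, r=False;
  k=True, m=False, r=False;
  k=True, m=True, r=False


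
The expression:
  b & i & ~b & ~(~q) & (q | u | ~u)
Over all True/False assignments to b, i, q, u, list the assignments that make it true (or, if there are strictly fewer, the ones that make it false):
is never true.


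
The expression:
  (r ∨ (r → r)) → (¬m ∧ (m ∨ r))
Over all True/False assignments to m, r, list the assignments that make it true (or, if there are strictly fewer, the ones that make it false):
is true only for:
  m=False, r=True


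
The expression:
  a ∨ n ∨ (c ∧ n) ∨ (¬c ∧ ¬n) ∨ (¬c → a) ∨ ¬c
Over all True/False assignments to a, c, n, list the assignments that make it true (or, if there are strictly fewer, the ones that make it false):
is always true.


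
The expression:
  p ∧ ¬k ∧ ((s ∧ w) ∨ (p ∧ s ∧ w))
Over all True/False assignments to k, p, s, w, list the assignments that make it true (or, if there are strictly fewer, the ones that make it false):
is true only for:
  k=False, p=True, s=True, w=True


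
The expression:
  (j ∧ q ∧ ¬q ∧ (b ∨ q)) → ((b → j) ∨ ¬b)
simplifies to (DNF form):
True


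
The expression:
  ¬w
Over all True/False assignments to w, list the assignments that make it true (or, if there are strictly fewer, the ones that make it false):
is true only for:
  w=False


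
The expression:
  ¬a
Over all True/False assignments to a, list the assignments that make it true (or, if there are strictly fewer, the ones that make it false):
is true only for:
  a=False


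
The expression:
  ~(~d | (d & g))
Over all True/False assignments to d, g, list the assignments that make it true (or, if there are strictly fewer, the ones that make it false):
is true only for:
  d=True, g=False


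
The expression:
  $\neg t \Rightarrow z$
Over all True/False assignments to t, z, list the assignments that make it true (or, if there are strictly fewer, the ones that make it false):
is false only for:
  t=False, z=False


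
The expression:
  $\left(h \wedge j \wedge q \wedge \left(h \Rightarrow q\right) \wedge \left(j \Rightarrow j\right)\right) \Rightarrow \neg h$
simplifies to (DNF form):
$\neg h \vee \neg j \vee \neg q$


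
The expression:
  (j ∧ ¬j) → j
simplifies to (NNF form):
True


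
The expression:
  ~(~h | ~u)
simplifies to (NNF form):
h & u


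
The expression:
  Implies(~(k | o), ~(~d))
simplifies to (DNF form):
d | k | o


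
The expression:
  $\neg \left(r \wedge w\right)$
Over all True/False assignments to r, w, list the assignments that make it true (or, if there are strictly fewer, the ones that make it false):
is false only for:
  r=True, w=True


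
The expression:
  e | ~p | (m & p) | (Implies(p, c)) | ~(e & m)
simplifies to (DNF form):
True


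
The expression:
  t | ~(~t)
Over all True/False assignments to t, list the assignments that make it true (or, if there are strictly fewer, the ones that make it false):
is true only for:
  t=True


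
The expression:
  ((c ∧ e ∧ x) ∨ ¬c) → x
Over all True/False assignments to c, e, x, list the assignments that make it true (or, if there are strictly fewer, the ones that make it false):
is false only for:
  c=False, e=False, x=False;
  c=False, e=True, x=False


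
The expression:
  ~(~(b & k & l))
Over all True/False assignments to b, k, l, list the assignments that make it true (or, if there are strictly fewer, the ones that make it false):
is true only for:
  b=True, k=True, l=True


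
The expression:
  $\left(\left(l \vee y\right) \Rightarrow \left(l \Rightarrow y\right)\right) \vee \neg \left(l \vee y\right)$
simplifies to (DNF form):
$y \vee \neg l$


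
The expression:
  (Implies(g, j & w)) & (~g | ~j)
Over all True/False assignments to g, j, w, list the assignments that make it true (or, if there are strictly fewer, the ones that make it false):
is true only for:
  g=False, j=False, w=False;
  g=False, j=False, w=True;
  g=False, j=True, w=False;
  g=False, j=True, w=True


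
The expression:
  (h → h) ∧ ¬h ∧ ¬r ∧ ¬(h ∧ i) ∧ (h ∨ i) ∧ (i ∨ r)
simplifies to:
i ∧ ¬h ∧ ¬r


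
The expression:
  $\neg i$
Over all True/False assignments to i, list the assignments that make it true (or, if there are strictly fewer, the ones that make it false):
is true only for:
  i=False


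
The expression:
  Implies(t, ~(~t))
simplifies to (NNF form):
True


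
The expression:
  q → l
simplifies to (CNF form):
l ∨ ¬q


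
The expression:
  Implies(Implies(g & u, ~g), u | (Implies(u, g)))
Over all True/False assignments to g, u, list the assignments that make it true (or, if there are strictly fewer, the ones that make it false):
is always true.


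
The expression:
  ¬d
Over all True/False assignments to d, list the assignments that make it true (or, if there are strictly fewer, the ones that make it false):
is true only for:
  d=False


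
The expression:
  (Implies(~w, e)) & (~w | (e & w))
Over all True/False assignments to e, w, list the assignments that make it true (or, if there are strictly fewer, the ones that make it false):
is true only for:
  e=True, w=False;
  e=True, w=True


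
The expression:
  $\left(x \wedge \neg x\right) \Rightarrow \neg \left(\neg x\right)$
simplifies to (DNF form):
$\text{True}$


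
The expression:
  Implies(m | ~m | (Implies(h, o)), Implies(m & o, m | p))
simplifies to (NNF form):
True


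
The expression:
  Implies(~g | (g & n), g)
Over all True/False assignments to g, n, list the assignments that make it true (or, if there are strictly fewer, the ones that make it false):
is true only for:
  g=True, n=False;
  g=True, n=True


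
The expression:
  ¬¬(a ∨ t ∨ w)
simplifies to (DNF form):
a ∨ t ∨ w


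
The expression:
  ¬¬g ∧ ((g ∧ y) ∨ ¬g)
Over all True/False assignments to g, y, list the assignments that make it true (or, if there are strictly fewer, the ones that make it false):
is true only for:
  g=True, y=True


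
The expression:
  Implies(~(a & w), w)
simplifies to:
w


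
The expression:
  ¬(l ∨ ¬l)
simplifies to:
False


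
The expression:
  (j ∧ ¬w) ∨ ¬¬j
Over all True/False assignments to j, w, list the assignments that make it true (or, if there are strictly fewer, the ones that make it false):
is true only for:
  j=True, w=False;
  j=True, w=True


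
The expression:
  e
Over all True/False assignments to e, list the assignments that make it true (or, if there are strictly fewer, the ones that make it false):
is true only for:
  e=True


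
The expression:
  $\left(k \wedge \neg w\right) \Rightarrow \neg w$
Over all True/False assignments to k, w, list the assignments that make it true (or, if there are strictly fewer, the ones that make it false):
is always true.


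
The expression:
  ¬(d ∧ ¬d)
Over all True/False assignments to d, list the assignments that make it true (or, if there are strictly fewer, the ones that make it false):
is always true.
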